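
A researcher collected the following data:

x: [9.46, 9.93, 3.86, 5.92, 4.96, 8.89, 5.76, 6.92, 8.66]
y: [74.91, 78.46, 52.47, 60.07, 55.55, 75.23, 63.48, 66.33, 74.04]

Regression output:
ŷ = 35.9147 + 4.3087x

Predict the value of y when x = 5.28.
ŷ = 58.6646

To predict y for x = 5.28, substitute into the regression equation:

ŷ = 35.9147 + 4.3087 × 5.28
ŷ = 35.9147 + 22.7499
ŷ = 58.6646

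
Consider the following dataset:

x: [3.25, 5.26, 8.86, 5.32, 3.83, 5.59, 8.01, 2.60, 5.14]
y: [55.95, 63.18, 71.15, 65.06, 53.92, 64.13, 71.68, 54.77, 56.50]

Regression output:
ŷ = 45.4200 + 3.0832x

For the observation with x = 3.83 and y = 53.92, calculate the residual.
Residual = -3.3087

The residual is the difference between the actual value and the predicted value:

Residual = y - ŷ

Step 1: Calculate predicted value
ŷ = 45.4200 + 3.0832 × 3.83
ŷ = 57.2287

Step 2: Calculate residual
Residual = 53.92 - 57.2287
Residual = -3.3087

Sign check: y < ŷ, so the point is below the line and the fit overestimates here.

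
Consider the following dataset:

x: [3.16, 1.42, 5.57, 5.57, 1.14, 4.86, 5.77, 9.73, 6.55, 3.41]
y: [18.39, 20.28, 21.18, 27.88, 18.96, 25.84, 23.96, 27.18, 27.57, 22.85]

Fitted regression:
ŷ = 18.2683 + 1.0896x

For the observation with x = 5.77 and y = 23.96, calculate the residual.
Residual = -0.5953

The residual is the difference between the actual value and the predicted value:

Residual = y - ŷ

Step 1: Calculate predicted value
ŷ = 18.2683 + 1.0896 × 5.77
ŷ = 24.5553

Step 2: Calculate residual
Residual = 23.96 - 24.5553
Residual = -0.5953

Sign check: y < ŷ, so the point is below the line and the fit overestimates here.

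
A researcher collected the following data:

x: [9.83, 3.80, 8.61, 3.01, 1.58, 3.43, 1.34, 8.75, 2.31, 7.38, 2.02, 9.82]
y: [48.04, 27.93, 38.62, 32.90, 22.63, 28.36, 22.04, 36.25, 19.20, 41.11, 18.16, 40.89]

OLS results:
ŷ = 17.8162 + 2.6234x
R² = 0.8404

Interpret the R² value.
R² = 0.8404 means 84.04% of the variation in y is explained by the linear relationship with x. This indicates a strong fit.

R² = 1 − SS_res/SS_tot compares the residual scatter to the total scatter of y about its mean.

Here R² = 0.8404:
- Explained: 84.04% of the variation in y
- Unexplained (residual): 100% − 84.04% = 15.96%
- Rule of thumb (below 0.3 weak; 0.3 to below 0.7 moderate; 0.7 and above strong) → strong

Calculation: R² = 1 − (SS_res / SS_tot), where SS_res is the sum of squared residuals and SS_tot the total sum of squares.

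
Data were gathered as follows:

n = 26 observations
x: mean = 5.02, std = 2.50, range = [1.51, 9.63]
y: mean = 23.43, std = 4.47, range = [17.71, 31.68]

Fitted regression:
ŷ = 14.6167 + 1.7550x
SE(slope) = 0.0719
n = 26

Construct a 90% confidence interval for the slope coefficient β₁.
The 90% CI for β₁ is (1.6320, 1.8780)

Confidence interval for the slope:

The 90% CI for β₁ is: β̂₁ ± t*(α/2, n-2) × SE(β̂₁)

Step 1: Find critical t-value
- Confidence level = 0.9
- Degrees of freedom = n - 2 = 26 - 2 = 24
- t*(α/2, 24) = 1.7109

Step 2: Calculate margin of error
Margin = 1.7109 × 0.0719 = 0.1230

Step 3: Construct interval
CI = 1.7550 ± 0.1230
CI = (1.6320, 1.8780)

Interpretation: intervals built this way capture the true β₁ in 90% of repeated samples; here the plausible range for the per-unit effect of x on y is 1.6320 to 1.8780.
Both endpoints are positive, so the data support a genuinely positive slope at this confidence level.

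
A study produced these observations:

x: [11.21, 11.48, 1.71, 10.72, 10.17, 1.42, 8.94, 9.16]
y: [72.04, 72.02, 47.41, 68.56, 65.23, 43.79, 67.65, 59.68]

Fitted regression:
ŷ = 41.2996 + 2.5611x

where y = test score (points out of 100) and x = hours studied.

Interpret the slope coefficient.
On average, test score is about 2.5611 points higher for every extra hour of study time.

The slope coefficient β₁ = 2.5611 represents the marginal effect of study time on test score.

Interpretation:
- Study time up by 1 hour → predicted test score increases by 2.5611 points
- This is a linear approximation: the same per-unit change is assumed across the whole observed x range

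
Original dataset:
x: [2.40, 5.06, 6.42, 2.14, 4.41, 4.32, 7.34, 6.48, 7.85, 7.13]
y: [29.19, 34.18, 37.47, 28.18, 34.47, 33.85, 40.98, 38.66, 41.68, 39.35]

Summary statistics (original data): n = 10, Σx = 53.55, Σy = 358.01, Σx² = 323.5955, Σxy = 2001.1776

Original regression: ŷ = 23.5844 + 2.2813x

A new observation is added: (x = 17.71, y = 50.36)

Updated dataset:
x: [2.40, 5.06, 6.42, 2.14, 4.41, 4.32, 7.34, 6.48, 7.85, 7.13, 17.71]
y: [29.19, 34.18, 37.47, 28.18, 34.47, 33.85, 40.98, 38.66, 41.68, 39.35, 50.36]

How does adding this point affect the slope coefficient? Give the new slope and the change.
Adding the point moves β₁ from 2.2813 to 1.4097, i.e. it decreases by 0.8716 (-38.2%).

The new point has HIGH LEVERAGE: x = 17.71 is far from the original mean x̄ = 53.55/10 ≈ 5.36 (original range [2.14, 7.85]).

Step 1: Update the sums with the new point (n goes from 10 to 11)
Σx  = 53.55 + 17.71 = 71.26
Σy  = 358.01 + 50.36 = 408.37
Σx² = 323.5955 + 17.71² = 323.5955 + 313.6441 = 637.2396
Σxy = 2001.1776 + 17.71×50.36 = 2001.1776 + 891.8756 = 2893.0532

Step 2: Recompute the slope with b₁ = (nΣxy − ΣxΣy) / (nΣx² − (Σx)²)
Numerator   = 11×2893.0532 − 71.26×408.37 = 31823.5852 − 29100.4462 = 2723.1390
Denominator = 11×637.2396 − 71.26² = 7009.6356 − 5077.9876 = 1931.6480
b₁(new) = 2723.1390 / 1931.6480 = 1.4097

(Same formula on the original sums: (10×2001.1776 − 53.55×358.01) / (10×323.5955 − 53.55²) = 840.3405 / 368.3525 = 2.2813, matching the given fit.)

Step 3: Change in slope
Δβ₁ = 1.4097 − 2.2813 = -0.8716
Relative change = -0.8716 / 2.2813 × 100% = -38.2%
→ the slope decreases when the point is added.

Because the point sits below the extension of the original line at a high-leverage x, it tilts the fit down.
In practice: refit with and without it and report both if conclusions differ.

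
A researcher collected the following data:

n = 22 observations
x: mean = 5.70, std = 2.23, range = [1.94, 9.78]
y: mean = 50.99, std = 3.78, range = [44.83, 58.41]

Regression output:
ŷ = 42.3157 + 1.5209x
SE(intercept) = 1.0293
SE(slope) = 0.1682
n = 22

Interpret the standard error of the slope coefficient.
The slope 1.5209 is pinned down to within about ±0.1682 (one SE) by these data — relative uncertainty 11.1%, i.e. precise.

What SE measures:
- The standard error quantifies the sampling variability of the coefficient estimate
- It is the estimated standard deviation of β̂₁ across hypothetical repeated samples of the same size
- Smaller SE → more precise estimate

Relative precision:
- SE / |β̂₁| = 0.1682 / 1.5209 = 11.1%
- Rule of thumb (under 20%: precise; 20% to under 50%: moderately precise; 50% or more: imprecise) → precise

Rough 95% range (±2 SE): 1.5209 ± 0.3364 → (1.1845, 1.8573).

What drives SE(β̂₁): more residual scatter → larger SE.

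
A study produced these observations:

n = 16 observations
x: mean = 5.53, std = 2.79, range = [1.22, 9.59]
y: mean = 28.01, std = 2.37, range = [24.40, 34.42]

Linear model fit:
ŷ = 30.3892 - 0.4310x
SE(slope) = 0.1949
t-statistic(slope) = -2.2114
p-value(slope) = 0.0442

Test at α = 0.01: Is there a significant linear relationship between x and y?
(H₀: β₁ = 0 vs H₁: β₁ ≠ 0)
Fail to reject H₀: p-value = 0.0442 ≥ α = 0.01. The linear relationship is not significant at the 1% level.

Hypothesis test for the slope coefficient:

H₀: β₁ = 0 (no linear relationship)
H₁: β₁ ≠ 0 (linear relationship exists)

Test statistic: t = β̂₁ / SE(β̂₁) = -0.4310 / 0.1949 = -2.2114

p = 0.0442: how often a slope estimate this far from 0 (in SE units) would arise by chance if β₁ were truly 0.

Decision rule: reject H₀ if p-value < α.
p-value = 0.0442 ≥ α = 0.01 → fail to reject H₀.

At α = 0.01 the data do not provide convincing evidence of a nonzero slope.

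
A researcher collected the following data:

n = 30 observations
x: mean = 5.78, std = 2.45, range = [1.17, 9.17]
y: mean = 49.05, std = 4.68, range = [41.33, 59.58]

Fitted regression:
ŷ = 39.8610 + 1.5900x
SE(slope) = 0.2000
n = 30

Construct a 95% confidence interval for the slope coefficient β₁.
The 95% CI for β₁ is (1.1803, 1.9997)

Confidence interval for the slope:

The 95% CI for β₁ is: β̂₁ ± t*(α/2, n-2) × SE(β̂₁)

Step 1: Find critical t-value
- Confidence level = 0.95
- Degrees of freedom = n - 2 = 30 - 2 = 28
- t*(α/2, 28) = 2.0484

Step 2: Calculate margin of error
Margin = 2.0484 × 0.2000 = 0.4097

Step 3: Construct interval
CI = 1.5900 ± 0.4097
CI = (1.1803, 1.9997)

Interpretation: intervals built this way capture the true β₁ in 95% of repeated samples; here the plausible range for the per-unit effect of x on y is 1.1803 to 1.9997.
Both endpoints are positive, so the data support a genuinely positive slope at this confidence level.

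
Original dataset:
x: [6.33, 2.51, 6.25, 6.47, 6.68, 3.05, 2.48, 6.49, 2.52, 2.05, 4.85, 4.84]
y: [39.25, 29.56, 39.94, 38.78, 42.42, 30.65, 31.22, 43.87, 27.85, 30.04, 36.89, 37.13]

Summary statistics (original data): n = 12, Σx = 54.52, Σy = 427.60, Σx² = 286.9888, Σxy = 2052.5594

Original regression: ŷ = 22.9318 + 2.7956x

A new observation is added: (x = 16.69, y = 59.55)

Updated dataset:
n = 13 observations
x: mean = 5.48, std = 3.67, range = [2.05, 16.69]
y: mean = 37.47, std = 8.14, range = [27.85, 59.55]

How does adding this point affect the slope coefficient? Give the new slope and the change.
Adding the point moves β₁ from 2.7956 to 2.1541, i.e. it decreases by 0.6415 (-22.9%).

x = 16.69 lies well outside the original x-range [2.05, 6.68] (x̄ ≈ 4.54), so this observation has high leverage and can move the slope substantially.

Step 1: Update the sums with the new point (n goes from 12 to 13)
Σx  = 54.52 + 16.69 = 71.21
Σy  = 427.60 + 59.55 = 487.15
Σx² = 286.9888 + 16.69² = 286.9888 + 278.5561 = 565.5449
Σxy = 2052.5594 + 16.69×59.55 = 2052.5594 + 993.8895 = 3046.4489

Step 2: Recompute the slope with b₁ = (nΣxy − ΣxΣy) / (nΣx² − (Σx)²)
Numerator   = 13×3046.4489 − 71.21×487.15 = 39603.8357 − 34689.9515 = 4913.8842
Denominator = 13×565.5449 − 71.21² = 7352.0837 − 5070.8641 = 2281.2196
b₁(new) = 4913.8842 / 2281.2196 = 2.1541

(Same formula on the original sums: (12×2052.5594 − 54.52×427.60) / (12×286.9888 − 54.52²) = 1317.9608 / 471.4352 = 2.7956, matching the given fit.)

Step 3: Change in slope
Δβ₁ = 2.1541 − 2.7956 = -0.6415
Relative change = -0.6415 / 2.7956 × 100% = -22.9%
→ the slope decreases when the point is added.

Because the point sits below the extension of the original line at a high-leverage x, it tilts the fit down.
In practice: check such a point for data-entry or measurement error.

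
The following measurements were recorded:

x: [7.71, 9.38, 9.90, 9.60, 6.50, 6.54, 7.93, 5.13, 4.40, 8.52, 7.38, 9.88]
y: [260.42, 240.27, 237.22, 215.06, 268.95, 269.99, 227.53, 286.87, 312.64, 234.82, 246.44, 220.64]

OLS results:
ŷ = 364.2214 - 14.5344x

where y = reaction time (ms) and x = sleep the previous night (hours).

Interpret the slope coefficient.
For each additional hour of sleep, predicted reaction time decreases by approximately 14.5344 ms.

β₁ = -14.5344 is the change in predicted reaction time (ms) per additional hour of sleep.

Interpretation:
- Sleep up by 1 hour → predicted reaction time decreases by 14.5344 ms
- The effect is assumed constant over the observed range of x (linearity)
- The slope describes association in these data, not necessarily a causal effect

(β₀ = 364.2214 is the fitted value at x = 0 and is not part of the slope interpretation.)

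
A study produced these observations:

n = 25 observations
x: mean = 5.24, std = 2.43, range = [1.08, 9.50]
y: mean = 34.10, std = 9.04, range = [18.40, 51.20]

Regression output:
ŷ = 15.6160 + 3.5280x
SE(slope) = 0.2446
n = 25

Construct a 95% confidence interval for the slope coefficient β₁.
The 95% CI for β₁ is (3.0220, 4.0340)

Confidence interval for the slope:

The 95% CI for β₁ is: β̂₁ ± t*(α/2, n-2) × SE(β̂₁)

Step 1: Find critical t-value
- Confidence level = 0.95
- Degrees of freedom = n - 2 = 25 - 2 = 23
- t*(α/2, 23) = 2.0687

Step 2: Calculate margin of error
Margin = 2.0687 × 0.2446 = 0.5060

Step 3: Construct interval
CI = 3.5280 ± 0.5060
CI = (3.0220, 4.0340)

Interpretation: intervals built this way capture the true β₁ in 95% of repeated samples; here the plausible range for the per-unit effect of x on y is 3.0220 to 4.0340.
The interval does not include 0, suggesting a significant linear relationship.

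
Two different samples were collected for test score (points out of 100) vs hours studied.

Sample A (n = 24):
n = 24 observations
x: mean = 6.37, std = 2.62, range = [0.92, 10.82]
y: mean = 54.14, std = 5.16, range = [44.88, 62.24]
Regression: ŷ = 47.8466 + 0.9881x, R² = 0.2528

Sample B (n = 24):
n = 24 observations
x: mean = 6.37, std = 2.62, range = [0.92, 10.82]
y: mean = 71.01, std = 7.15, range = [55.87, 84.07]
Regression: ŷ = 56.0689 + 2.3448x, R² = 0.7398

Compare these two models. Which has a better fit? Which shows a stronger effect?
Model B has the better fit (R² = 0.7398 vs 0.2528). Model B shows the stronger effect (|β₁| = 2.3448 vs 0.9881).

Model Comparison:

Goodness of fit (R²):
- Model A: R² = 0.2528 → 25.28% of variance in test score explained
- Model B: R² = 0.7398 → 73.98% of variance in test score explained
- 0.7398 > 0.2528 → Model B has the better fit

Which has the larger per-hour effect? (|β₁|)
- Model A: β₁ = 0.9881 → predicted test score rises 0.9881 points per additional hour of study time
- Model B: β₁ = 2.3448 → predicted test score rises 2.3448 points per additional hour of study time
- |0.9881| < |2.3448| → Model B shows the stronger marginal effect

Note: The two samples could reflect different populations, time periods, or measurement quality.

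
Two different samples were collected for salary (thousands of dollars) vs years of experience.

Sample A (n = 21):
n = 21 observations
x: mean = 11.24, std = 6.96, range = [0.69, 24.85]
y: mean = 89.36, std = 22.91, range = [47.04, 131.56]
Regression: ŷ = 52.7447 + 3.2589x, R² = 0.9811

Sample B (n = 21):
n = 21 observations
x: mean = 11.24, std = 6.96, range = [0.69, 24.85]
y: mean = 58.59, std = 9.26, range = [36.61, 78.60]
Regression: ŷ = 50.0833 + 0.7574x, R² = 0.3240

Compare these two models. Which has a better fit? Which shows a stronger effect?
Model A has the better fit (R² = 0.9811 vs 0.3240). Model A shows the stronger effect (|β₁| = 3.2589 vs 0.7574).

Model Comparison:

Which explains more variance? (R²)
- Model A: R² = 0.9811 → 98.11% of variance in salary explained
- Model B: R² = 0.3240 → 32.40% of variance in salary explained
- 0.9811 > 0.3240 → Model A has the better fit

Strength of effect — compare |β₁|:
- Model A: β₁ = 3.2589 → predicted salary rises 3.2589 thousand dollars per additional year of experience
- Model B: β₁ = 0.7574 → predicted salary rises 0.7574 thousand dollars per additional year of experience
- |3.2589| > |0.7574| → Model A shows the stronger marginal effect

Note: A better fit (higher R²) doesn't necessarily mean a more important relationship.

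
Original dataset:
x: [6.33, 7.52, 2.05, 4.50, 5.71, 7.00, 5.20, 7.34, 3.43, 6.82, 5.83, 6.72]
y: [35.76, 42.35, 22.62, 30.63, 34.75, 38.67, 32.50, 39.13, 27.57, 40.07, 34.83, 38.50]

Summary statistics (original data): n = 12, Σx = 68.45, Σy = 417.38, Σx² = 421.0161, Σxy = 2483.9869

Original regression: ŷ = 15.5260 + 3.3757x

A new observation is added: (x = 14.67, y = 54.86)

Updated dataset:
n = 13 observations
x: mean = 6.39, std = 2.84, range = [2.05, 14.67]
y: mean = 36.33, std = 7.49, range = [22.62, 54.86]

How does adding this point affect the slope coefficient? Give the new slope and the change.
New slope β₁ = 2.5709 versus 3.3757 before: a change of -0.8048 (-23.8%).

x = 14.67 lies well outside the original x-range [2.05, 7.52] (x̄ ≈ 5.70), so this observation has high leverage and can move the slope substantially.

Step 1: Update the sums with the new point (n goes from 12 to 13)
Σx  = 68.45 + 14.67 = 83.12
Σy  = 417.38 + 54.86 = 472.24
Σx² = 421.0161 + 14.67² = 421.0161 + 215.2089 = 636.2250
Σxy = 2483.9869 + 14.67×54.86 = 2483.9869 + 804.7962 = 3288.7831

Step 2: Recompute the slope with b₁ = (nΣxy − ΣxΣy) / (nΣx² − (Σx)²)
Numerator   = 13×3288.7831 − 83.12×472.24 = 42754.1803 − 39252.5888 = 3501.5915
Denominator = 13×636.2250 − 83.12² = 8270.9250 − 6908.9344 = 1361.9906
b₁(new) = 3501.5915 / 1361.9906 = 2.5709

(Same formula on the original sums: (12×2483.9869 − 68.45×417.38) / (12×421.0161 − 68.45²) = 1238.1818 / 366.7907 = 3.3757, matching the given fit.)

Step 3: Change in slope
Δβ₁ = 2.5709 − 3.3757 = -0.8048
Relative change = -0.8048 / 3.3757 × 100% = -23.8%
→ the slope decreases when the point is added.

Because the point sits below the extension of the original line at a high-leverage x, it tilts the fit down.
In practice: check such a point for data-entry or measurement error; investigate whether it comes from the same population as the rest of the sample.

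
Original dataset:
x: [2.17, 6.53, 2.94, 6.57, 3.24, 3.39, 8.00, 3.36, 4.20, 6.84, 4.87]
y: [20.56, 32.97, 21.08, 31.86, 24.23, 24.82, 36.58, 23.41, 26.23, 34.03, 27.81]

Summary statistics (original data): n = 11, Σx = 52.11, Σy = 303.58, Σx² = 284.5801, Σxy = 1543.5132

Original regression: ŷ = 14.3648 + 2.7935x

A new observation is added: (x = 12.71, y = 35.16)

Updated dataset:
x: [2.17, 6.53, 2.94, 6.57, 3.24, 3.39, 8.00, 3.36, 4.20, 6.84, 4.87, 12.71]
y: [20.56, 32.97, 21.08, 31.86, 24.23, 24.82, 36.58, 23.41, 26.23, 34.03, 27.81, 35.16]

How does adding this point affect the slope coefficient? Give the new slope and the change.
New slope β₁ = 1.6735 versus 2.7935 before: a change of -1.1200 (-40.1%).

x = 12.71 lies well outside the original x-range [2.17, 8.00] (x̄ ≈ 4.74), so this observation has high leverage and can move the slope substantially.

Step 1: Update the sums with the new point (n goes from 11 to 12)
Σx  = 52.11 + 12.71 = 64.82
Σy  = 303.58 + 35.16 = 338.74
Σx² = 284.5801 + 12.71² = 284.5801 + 161.5441 = 446.1242
Σxy = 1543.5132 + 12.71×35.16 = 1543.5132 + 446.8836 = 1990.3968

Step 2: Recompute the slope with b₁ = (nΣxy − ΣxΣy) / (nΣx² − (Σx)²)
Numerator   = 12×1990.3968 − 64.82×338.74 = 23884.7616 − 21957.1268 = 1927.6348
Denominator = 12×446.1242 − 64.82² = 5353.4904 − 4201.6324 = 1151.8580
b₁(new) = 1927.6348 / 1151.8580 = 1.6735

(Same formula on the original sums: (11×1543.5132 − 52.11×303.58) / (11×284.5801 − 52.11²) = 1159.0914 / 414.9290 = 2.7935, matching the given fit.)

Step 3: Change in slope
Δβ₁ = 1.6735 − 2.7935 = -1.1200
Relative change = -1.1200 / 2.7935 × 100% = -40.1%
→ the slope decreases when the point is added.

A high-leverage point only changes the slope if it is off the original line; here y = 35.16 is below the original trend, so the slope decreases.
In practice: refit with and without it and report both if conclusions differ.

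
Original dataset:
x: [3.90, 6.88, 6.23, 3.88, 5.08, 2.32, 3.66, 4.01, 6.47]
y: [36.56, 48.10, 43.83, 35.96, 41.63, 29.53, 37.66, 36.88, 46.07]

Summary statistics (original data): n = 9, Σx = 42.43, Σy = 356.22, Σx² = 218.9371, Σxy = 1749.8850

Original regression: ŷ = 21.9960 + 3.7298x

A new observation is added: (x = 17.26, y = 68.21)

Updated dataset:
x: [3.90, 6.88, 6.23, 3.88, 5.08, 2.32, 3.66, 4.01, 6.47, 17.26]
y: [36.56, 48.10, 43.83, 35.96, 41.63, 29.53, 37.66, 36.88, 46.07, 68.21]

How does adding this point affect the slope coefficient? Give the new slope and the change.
The slope changes from 3.7298 to 2.4525 (change of -1.2773, or -34.2%).

x = 17.26 lies well outside the original x-range [2.32, 6.88] (x̄ ≈ 4.71), so this observation has high leverage and can move the slope substantially.

Step 1: Update the sums with the new point (n goes from 9 to 10)
Σx  = 42.43 + 17.26 = 59.69
Σy  = 356.22 + 68.21 = 424.43
Σx² = 218.9371 + 17.26² = 218.9371 + 297.9076 = 516.8447
Σxy = 1749.8850 + 17.26×68.21 = 1749.8850 + 1177.3046 = 2927.1896

Step 2: Recompute the slope with b₁ = (nΣxy − ΣxΣy) / (nΣx² − (Σx)²)
Numerator   = 10×2927.1896 − 59.69×424.43 = 29271.8960 − 25334.2267 = 3937.6693
Denominator = 10×516.8447 − 59.69² = 5168.4470 − 3562.8961 = 1605.5509
b₁(new) = 3937.6693 / 1605.5509 = 2.4525

(Same formula on the original sums: (9×1749.8850 − 42.43×356.22) / (9×218.9371 − 42.43²) = 634.5504 / 170.1290 = 3.7298, matching the given fit.)

Step 3: Change in slope
Δβ₁ = 2.4525 − 3.7298 = -1.2773
Relative change = -1.2773 / 3.7298 × 100% = -34.2%
→ the slope decreases when the point is added.

Because the point sits below the extension of the original line at a high-leverage x, it tilts the fit down.
In practice: refit with and without it and report both if conclusions differ.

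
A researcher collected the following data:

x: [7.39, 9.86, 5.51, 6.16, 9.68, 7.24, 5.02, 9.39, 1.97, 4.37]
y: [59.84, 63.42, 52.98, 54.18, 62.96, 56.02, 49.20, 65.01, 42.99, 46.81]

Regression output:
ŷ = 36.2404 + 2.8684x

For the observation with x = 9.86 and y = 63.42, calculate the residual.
Residual = -1.1028

The residual is the difference between the actual value and the predicted value:

Residual = y - ŷ

Step 1: Calculate predicted value
ŷ = 36.2404 + 2.8684 × 9.86
ŷ = 64.5228

Step 2: Calculate residual
Residual = 63.42 - 64.5228
Residual = -1.1028

Interpretation: the model overestimates the actual value by 1.1028 at this point (negative residual → observation lies below the fitted line).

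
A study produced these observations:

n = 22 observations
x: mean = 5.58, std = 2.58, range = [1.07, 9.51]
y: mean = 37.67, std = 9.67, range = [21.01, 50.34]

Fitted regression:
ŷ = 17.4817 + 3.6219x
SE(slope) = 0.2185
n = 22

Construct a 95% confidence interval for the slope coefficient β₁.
The 95% CI for β₁ is (3.1661, 4.0777)

Confidence interval for the slope:

The 95% CI for β₁ is: β̂₁ ± t*(α/2, n-2) × SE(β̂₁)

Step 1: Find critical t-value
- Confidence level = 0.95
- Degrees of freedom = n - 2 = 22 - 2 = 20
- t*(α/2, 20) = 2.0860

Step 2: Calculate margin of error
Margin = 2.0860 × 0.2185 = 0.4558

Step 3: Construct interval
CI = 3.6219 ± 0.4558
CI = (3.1661, 4.0777)

Interpretation: We are 95% confident that the true slope β₁ lies between 3.1661 and 4.0777.
Since 0 is outside the interval, a two-sided test at α = 0.05 would reject H₀: β₁ = 0.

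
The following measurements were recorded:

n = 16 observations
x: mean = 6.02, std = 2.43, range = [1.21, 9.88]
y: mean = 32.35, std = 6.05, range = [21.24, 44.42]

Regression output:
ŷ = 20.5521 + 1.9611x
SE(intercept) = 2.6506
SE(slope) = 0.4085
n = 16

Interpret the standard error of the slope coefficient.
SE(β̂₁) = 0.4085 is the estimated standard deviation of the slope estimate across repeated samples; relative to β̂₁ = 1.9611 that is 20.8%, a moderately precise estimate.

What SE measures:
- The standard error quantifies the sampling variability of the coefficient estimate
- It is the estimated standard deviation of β̂₁ across hypothetical repeated samples of the same size
- Smaller SE → more precise estimate

Relative precision:
- SE / |β̂₁| = 0.4085 / 1.9611 = 20.8%
- Rule of thumb (under 20%: precise; 20% to under 50%: moderately precise; 50% or more: imprecise) → moderately precise

Link to the t-test: t = β̂₁ / SE(β̂₁) = 1.9611 / 0.4085 = 4.8007, the statistic for H₀: β₁ = 0.

What drives SE(β̂₁): wider spread of x values → smaller SE.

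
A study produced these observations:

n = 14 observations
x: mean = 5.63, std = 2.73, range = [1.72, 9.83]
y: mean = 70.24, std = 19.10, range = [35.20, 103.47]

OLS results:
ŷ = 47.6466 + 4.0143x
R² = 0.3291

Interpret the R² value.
The model explains 32.91% of the variance in y (R² = 0.3291), leaving 67.09% unexplained; the fit is moderate.

The coefficient of determination R² is the fraction of the total variation in y that the fitted line accounts for.

Here R² = 0.3291:
- Explained: 32.91% of the variation in y
- Unexplained (residual): 100% − 32.91% = 67.09%
- Rule of thumb (below 0.3 weak; 0.3 to below 0.7 moderate; 0.7 and above strong) → moderate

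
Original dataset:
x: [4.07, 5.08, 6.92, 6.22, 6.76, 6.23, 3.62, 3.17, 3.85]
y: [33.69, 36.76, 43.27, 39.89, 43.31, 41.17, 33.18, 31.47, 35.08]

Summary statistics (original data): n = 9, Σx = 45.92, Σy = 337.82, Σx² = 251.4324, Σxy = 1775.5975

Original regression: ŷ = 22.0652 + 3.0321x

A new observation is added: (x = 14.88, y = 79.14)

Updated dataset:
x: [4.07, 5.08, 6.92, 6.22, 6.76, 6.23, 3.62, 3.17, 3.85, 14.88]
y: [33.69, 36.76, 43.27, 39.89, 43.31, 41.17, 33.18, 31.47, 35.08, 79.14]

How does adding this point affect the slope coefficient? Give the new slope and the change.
Adding the point moves β₁ from 3.0321 to 4.0519, i.e. it increases by 1.0198 (+33.6%).

The new point has HIGH LEVERAGE: x = 14.88 is far from the original mean x̄ = 45.92/9 ≈ 5.10 (original range [3.17, 6.92]).

Step 1: Update the sums with the new point (n goes from 9 to 10)
Σx  = 45.92 + 14.88 = 60.80
Σy  = 337.82 + 79.14 = 416.96
Σx² = 251.4324 + 14.88² = 251.4324 + 221.4144 = 472.8468
Σxy = 1775.5975 + 14.88×79.14 = 1775.5975 + 1177.6032 = 2953.2007

Step 2: Recompute the slope with b₁ = (nΣxy − ΣxΣy) / (nΣx² − (Σx)²)
Numerator   = 10×2953.2007 − 60.80×416.96 = 29532.0070 − 25351.1680 = 4180.8390
Denominator = 10×472.8468 − 60.80² = 4728.4680 − 3696.6400 = 1031.8280
b₁(new) = 4180.8390 / 1031.8280 = 4.0519

(Same formula on the original sums: (9×1775.5975 − 45.92×337.82) / (9×251.4324 − 45.92²) = 467.6831 / 154.2452 = 3.0321, matching the given fit.)

Step 3: Change in slope
Δβ₁ = 4.0519 − 3.0321 = +1.0198
Relative change = +1.0198 / 3.0321 × 100% = +33.6%
→ the slope increases when the point is added.

A high-leverage point only changes the slope if it is off the original line; here y = 79.14 is above the original trend, so the slope increases.
In practice: check such a point for data-entry or measurement error; investigate whether it comes from the same population as the rest of the sample.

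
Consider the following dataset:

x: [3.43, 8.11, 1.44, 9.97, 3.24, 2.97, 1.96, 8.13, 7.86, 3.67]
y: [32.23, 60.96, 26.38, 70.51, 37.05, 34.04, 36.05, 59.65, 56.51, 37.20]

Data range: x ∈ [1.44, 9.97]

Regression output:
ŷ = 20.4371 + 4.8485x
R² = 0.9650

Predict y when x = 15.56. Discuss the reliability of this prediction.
The equation gives ŷ = 95.8798; however x = 15.56 is 5.59 units above the observed range, so this extrapolated value should not be trusted.

Prediction calculation:
ŷ = 20.4371 + 4.8485 × 15.56
ŷ = 95.8798

Reliability:
- Data range: x ∈ [1.44, 9.97]
- Prediction point: x = 15.56 is 5.59 units above the observed range → this is EXTRAPOLATION, not interpolation

Why that matters here:
- Real relationships often flatten, saturate, or turn nonlinear at extremes
- There are no observations near this x to validate the fitted line there
- The linear relationship may not hold outside the observed range

Report the number if required, but flag clearly that it is an extrapolation.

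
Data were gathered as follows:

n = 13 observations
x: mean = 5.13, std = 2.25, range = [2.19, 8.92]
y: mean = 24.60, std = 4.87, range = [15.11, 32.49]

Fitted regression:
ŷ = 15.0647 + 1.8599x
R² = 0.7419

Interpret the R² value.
About 74.19% of the variability in y is accounted for by the regression on x (R² = 0.7419) — a strong linear fit.

The coefficient of determination R² is the fraction of the total variation in y that the fitted line accounts for.

Here R² = 0.7419:
- Explained: 74.19% of the variation in y
- Unexplained (residual): 100% − 74.19% = 25.81%
- Rule of thumb (below 0.3 weak; 0.3 to below 0.7 moderate; 0.7 and above strong) → strong

Note: R² never decreases when predictors are added, so it should not be used alone to compare models of different size.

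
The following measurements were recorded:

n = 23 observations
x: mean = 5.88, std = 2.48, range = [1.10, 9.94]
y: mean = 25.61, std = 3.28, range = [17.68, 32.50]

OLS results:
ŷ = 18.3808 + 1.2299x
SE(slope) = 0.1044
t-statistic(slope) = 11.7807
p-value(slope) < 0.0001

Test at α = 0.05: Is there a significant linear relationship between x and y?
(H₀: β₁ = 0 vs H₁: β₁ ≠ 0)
p-value < 0.0001 < α = 0.05, so we reject H₀. The relationship is significant.

Hypothesis test for the slope coefficient:

H₀: β₁ = 0 (no linear relationship)
H₁: β₁ ≠ 0 (linear relationship exists)

Test statistic: t = β̂₁ / SE(β̂₁) = 1.2299 / 0.1044 = 11.7807

The p-value (<0.0001) is the probability, under H₀, of a t-statistic at least as extreme as |t| = 11.7807 (two-sided, df = n − 2 = 21).

Decision rule: reject H₀ if p-value < α.
p-value < 0.0001 < α = 0.05 → reject H₀.

At α = 0.05 the data do provide convincing evidence of a nonzero slope.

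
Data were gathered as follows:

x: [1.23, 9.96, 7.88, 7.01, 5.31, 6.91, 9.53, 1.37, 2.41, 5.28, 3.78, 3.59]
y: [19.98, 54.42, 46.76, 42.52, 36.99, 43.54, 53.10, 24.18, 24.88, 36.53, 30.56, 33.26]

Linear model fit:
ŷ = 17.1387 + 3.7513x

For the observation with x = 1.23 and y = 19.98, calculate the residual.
Residual = -1.7728

The residual is the difference between the actual value and the predicted value:

Residual = y - ŷ

Step 1: Calculate predicted value
ŷ = 17.1387 + 3.7513 × 1.23
ŷ = 21.7528

Step 2: Calculate residual
Residual = 19.98 - 21.7528
Residual = -1.7728

Interpretation: the model overestimates the actual value by 1.7728 at this point (negative residual → observation lies below the fitted line).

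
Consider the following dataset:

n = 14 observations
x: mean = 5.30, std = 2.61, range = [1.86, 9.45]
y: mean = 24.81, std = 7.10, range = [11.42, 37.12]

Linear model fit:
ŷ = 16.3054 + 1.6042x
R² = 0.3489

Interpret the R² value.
The model explains 34.89% of the variance in y (R² = 0.3489), leaving 65.11% unexplained; the fit is moderate.

R² (coefficient of determination) measures the proportion of variance in y explained by the regression model.

Here R² = 0.3489:
- Explained: 34.89% of the variation in y
- Unexplained (residual): 100% − 34.89% = 65.11%
- Rule of thumb (below 0.3 weak; 0.3 to below 0.7 moderate; 0.7 and above strong) → moderate

Equivalently, for simple linear regression R² = r², so |r| = √0.3489 ≈ 0.5907.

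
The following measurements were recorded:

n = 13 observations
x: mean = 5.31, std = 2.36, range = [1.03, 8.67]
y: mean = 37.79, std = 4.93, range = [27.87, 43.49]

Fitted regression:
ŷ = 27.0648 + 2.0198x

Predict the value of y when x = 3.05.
ŷ = 33.2252

x = 3.05 lies inside the observed range [1.03, 8.67], so the fitted equation applies directly:

ŷ = 27.0648 + 2.0198 × 3.05
ŷ = 27.0648 + 6.1604
ŷ = 33.2252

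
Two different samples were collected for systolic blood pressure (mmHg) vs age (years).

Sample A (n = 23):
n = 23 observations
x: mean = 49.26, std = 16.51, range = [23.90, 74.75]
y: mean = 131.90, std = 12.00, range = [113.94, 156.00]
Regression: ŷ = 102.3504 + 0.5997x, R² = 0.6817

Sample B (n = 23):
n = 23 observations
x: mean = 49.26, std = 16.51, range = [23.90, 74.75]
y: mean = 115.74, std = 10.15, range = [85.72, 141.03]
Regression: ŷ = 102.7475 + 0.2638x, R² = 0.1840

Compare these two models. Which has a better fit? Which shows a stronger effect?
Model A has the better fit (R² = 0.6817 vs 0.1840). Model A shows the stronger effect (|β₁| = 0.5997 vs 0.2638).

Model Comparison:

Fit — compare R²:
- Model A: R² = 0.6817 → 68.17% of variance in blood pressure explained
- Model B: R² = 0.1840 → 18.40% of variance in blood pressure explained
- 0.6817 > 0.1840 → Model A has the better fit

Strength of effect — compare |β₁|:
- Model A: β₁ = 0.5997 → predicted blood pressure rises 0.5997 mmHg per additional year of age
- Model B: β₁ = 0.2638 → predicted blood pressure rises 0.2638 mmHg per additional year of age
- |0.5997| > |0.2638| → Model A shows the stronger marginal effect

Notes:
- R² measures how tightly points cluster around the line; β₁ measures how steep the line is — they answer different questions.
- A steeper slope doesn't make a better model if the scatter around the line is large.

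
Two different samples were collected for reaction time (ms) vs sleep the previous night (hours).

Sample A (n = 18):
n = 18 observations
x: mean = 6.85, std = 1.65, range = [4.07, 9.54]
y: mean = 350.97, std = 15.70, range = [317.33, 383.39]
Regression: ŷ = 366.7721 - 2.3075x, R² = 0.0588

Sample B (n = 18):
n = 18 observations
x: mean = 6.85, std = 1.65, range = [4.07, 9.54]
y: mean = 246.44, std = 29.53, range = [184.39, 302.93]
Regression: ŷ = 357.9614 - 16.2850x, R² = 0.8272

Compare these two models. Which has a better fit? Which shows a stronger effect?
Model B has the better fit (R² = 0.8272 vs 0.0588). Model B shows the stronger effect (|β₁| = 16.2850 vs 2.3075).

Model Comparison:

Fit — compare R²:
- Model A: R² = 0.0588 → 5.88% of variance in reaction time explained
- Model B: R² = 0.8272 → 82.72% of variance in reaction time explained
- 0.8272 > 0.0588 → Model B has the better fit

Strength of effect — compare |β₁|:
- Model A: β₁ = -2.3075 → predicted reaction time falls 2.3075 ms per additional hour of sleep
- Model B: β₁ = -16.2850 → predicted reaction time falls 16.2850 ms per additional hour of sleep
- |-2.3075| < |-16.2850| → Model B shows the stronger marginal effect

Note: The two samples could reflect different populations, time periods, or measurement quality.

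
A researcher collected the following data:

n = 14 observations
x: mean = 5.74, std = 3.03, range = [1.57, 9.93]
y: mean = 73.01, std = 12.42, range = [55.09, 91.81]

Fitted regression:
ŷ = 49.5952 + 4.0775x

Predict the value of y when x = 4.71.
ŷ = 68.8002

To predict y for x = 4.71, substitute into the regression equation:

ŷ = 49.5952 + 4.0775 × 4.71
ŷ = 49.5952 + 19.2050
ŷ = 68.8002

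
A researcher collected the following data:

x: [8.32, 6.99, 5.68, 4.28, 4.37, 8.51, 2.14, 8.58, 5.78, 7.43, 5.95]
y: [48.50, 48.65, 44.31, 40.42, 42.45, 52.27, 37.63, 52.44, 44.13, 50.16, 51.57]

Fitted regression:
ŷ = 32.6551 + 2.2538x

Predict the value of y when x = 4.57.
ŷ = 42.9550

To predict y for x = 4.57, substitute into the regression equation:

ŷ = 32.6551 + 2.2538 × 4.57
ŷ = 32.6551 + 10.2999
ŷ = 42.9550

This is the fitted mean response at that x — an individual observation would come with a wider prediction interval.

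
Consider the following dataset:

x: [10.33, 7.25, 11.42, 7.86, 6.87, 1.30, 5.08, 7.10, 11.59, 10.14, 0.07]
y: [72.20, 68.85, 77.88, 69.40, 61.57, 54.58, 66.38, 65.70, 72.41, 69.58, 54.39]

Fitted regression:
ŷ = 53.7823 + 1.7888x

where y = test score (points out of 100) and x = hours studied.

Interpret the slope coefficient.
For each additional hour of study time, predicted test score increases by approximately 1.7888 points.

The slope β₁ = 1.7888 gives the rate at which the fitted test score changes with study time.

Interpretation:
- Study time up by 1 hour → predicted test score increases by 1.7888 points
- This is a linear approximation: the same per-unit change is assumed across the whole observed x range
- The slope describes association in these data, not necessarily a causal effect

(β₀ = 53.7823 is the fitted value at x = 0 and is not part of the slope interpretation.)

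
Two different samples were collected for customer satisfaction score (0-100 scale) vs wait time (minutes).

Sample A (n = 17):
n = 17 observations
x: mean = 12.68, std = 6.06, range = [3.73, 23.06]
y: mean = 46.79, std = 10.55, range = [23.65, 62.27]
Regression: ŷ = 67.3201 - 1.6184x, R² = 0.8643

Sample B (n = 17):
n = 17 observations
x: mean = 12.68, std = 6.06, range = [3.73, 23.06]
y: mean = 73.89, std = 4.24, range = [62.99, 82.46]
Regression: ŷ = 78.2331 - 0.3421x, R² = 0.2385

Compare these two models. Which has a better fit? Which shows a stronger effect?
Model A has the better fit (R² = 0.8643 vs 0.2385). Model A shows the stronger effect (|β₁| = 1.6184 vs 0.3421).

Model Comparison:

Goodness of fit (R²):
- Model A: R² = 0.8643 → 86.43% of variance in satisfaction score explained
- Model B: R² = 0.2385 → 23.85% of variance in satisfaction score explained
- 0.8643 > 0.2385 → Model A has the better fit

Effect size (slope magnitude):
- Model A: β₁ = -1.6184 → predicted satisfaction score falls 1.6184 points per additional minute of wait time
- Model B: β₁ = -0.3421 → predicted satisfaction score falls 0.3421 points per additional minute of wait time
- |-1.6184| > |-0.3421| → Model A shows the stronger marginal effect

Notes:
- A steeper slope doesn't make a better model if the scatter around the line is large.
- A better fit (higher R²) doesn't necessarily mean a more important relationship.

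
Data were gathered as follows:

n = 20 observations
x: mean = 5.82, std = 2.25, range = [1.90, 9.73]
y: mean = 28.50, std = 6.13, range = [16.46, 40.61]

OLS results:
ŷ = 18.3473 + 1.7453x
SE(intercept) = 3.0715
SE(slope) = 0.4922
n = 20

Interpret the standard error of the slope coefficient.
SE(slope) = 0.4922 measures the uncertainty in the estimated slope. The coefficient is estimated with moderate precision (SE/|β̂₁| = 28.2%).

SE(β̂₁) = s / √Sxx, where s is the residual standard deviation and Sxx = Σ(x − x̄)². It is the yardstick for how far β̂₁ = 1.7453 could plausibly be from the true slope.

Relative precision:
- SE / |β̂₁| = 0.4922 / 1.7453 = 28.2%
- Rule of thumb (under 20%: precise; 20% to under 50%: moderately precise; 50% or more: imprecise) → moderately precise

Link to interval estimation: a confidence interval for β₁ is β̂₁ ± t* × 0.4922, so SE sets the half-width per unit of t*.

What drives SE(β̂₁): more residual scatter → larger SE; larger n (here n = 20) → smaller SE; wider spread of x values → smaller SE.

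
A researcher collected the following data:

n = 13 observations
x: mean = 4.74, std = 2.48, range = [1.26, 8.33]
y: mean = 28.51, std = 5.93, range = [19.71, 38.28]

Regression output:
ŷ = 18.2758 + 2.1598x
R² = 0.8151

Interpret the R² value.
The model explains 81.51% of the variance in y (R² = 0.8151), leaving 18.49% unexplained; the fit is strong.

R² (coefficient of determination) measures the proportion of variance in y explained by the regression model.

Here R² = 0.8151:
- Explained: 81.51% of the variation in y
- Unexplained (residual): 100% − 81.51% = 18.49%
- Rule of thumb (below 0.3 weak; 0.3 to below 0.7 moderate; 0.7 and above strong) → strong

Equivalently, for simple linear regression R² = r², so |r| = √0.8151 ≈ 0.9028.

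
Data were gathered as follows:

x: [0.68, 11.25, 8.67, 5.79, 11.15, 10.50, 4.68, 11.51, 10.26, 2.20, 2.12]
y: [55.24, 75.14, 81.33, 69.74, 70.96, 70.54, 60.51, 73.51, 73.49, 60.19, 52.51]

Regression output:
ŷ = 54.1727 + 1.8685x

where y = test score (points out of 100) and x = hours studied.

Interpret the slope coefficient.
On average, test score is about 1.8685 points higher for every extra hour of study time.

β₁ = 1.8685 is the change in predicted test score (points) per additional hour of study time.

Interpretation:
- Study time up by 1 hour → predicted test score increases by 1.8685 points
- The effect is assumed constant over the observed range of x (linearity)
- The sign (+) gives the direction; the magnitude 1.8685 gives the size of the effect per hour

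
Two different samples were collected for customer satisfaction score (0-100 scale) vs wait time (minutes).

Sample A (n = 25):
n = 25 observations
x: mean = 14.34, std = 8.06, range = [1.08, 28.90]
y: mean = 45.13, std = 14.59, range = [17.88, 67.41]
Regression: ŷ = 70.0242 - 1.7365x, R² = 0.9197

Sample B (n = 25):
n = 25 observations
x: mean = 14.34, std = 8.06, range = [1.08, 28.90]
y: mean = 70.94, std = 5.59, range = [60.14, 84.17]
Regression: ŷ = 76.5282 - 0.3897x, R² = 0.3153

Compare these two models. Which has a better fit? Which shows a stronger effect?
Model A has the better fit (R² = 0.9197 vs 0.3153). Model A shows the stronger effect (|β₁| = 1.7365 vs 0.3897).

Model Comparison:

Fit — compare R²:
- Model A: R² = 0.9197 → 91.97% of variance in satisfaction score explained
- Model B: R² = 0.3153 → 31.53% of variance in satisfaction score explained
- 0.9197 > 0.3153 → Model A has the better fit

Effect size (slope magnitude):
- Model A: β₁ = -1.7365 → predicted satisfaction score falls 1.7365 points per additional minute of wait time
- Model B: β₁ = -0.3897 → predicted satisfaction score falls 0.3897 points per additional minute of wait time
- |-1.7365| > |-0.3897| → Model A shows the stronger marginal effect

Note: A better fit (higher R²) doesn't necessarily mean a more important relationship.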